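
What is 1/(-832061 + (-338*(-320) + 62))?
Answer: -1/723839 ≈ -1.3815e-6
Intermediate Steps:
1/(-832061 + (-338*(-320) + 62)) = 1/(-832061 + (108160 + 62)) = 1/(-832061 + 108222) = 1/(-723839) = -1/723839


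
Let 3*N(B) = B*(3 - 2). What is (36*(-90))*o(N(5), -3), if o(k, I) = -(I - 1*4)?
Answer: -22680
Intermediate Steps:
N(B) = B/3 (N(B) = (B*(3 - 2))/3 = (B*1)/3 = B/3)
o(k, I) = 4 - I (o(k, I) = -(I - 4) = -(-4 + I) = 4 - I)
(36*(-90))*o(N(5), -3) = (36*(-90))*(4 - 1*(-3)) = -3240*(4 + 3) = -3240*7 = -22680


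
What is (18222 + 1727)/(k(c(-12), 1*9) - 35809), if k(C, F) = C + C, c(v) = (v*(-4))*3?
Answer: -19949/35521 ≈ -0.56161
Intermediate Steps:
c(v) = -12*v (c(v) = -4*v*3 = -12*v)
k(C, F) = 2*C
(18222 + 1727)/(k(c(-12), 1*9) - 35809) = (18222 + 1727)/(2*(-12*(-12)) - 35809) = 19949/(2*144 - 35809) = 19949/(288 - 35809) = 19949/(-35521) = 19949*(-1/35521) = -19949/35521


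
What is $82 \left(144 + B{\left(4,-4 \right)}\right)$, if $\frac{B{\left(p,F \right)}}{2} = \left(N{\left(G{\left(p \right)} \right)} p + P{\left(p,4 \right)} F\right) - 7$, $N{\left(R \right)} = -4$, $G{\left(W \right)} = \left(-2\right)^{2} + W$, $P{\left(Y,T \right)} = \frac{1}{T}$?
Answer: $7872$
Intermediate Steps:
$G{\left(W \right)} = 4 + W$
$B{\left(p,F \right)} = -14 + \frac{F}{2} - 8 p$ ($B{\left(p,F \right)} = 2 \left(\left(- 4 p + \frac{F}{4}\right) - 7\right) = 2 \left(-7 - 4 p + \frac{F}{4}\right) = -14 + \frac{F}{2} - 8 p$)
$82 \left(144 + B{\left(4,-4 \right)}\right) = 82 \left(144 - 48\right) = 82 \cdot 96 = 7872$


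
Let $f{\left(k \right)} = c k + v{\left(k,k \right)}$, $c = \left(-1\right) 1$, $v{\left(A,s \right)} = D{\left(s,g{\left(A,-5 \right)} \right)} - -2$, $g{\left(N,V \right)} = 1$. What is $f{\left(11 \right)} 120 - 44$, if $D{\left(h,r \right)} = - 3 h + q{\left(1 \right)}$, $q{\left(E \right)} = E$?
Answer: $-4964$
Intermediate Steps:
$D{\left(h,r \right)} = 1 - 3 h$ ($D{\left(h,r \right)} = - 3 h + 1 = 1 - 3 h$)
$v{\left(A,s \right)} = 3 - 3 s$ ($v{\left(A,s \right)} = \left(1 - 3 s\right) - -2 = \left(1 - 3 s\right) + 2 = 3 - 3 s$)
$c = -1$
$f{\left(k \right)} = 3 - 4 k$ ($f{\left(k \right)} = - k - \left(-3 + 3 k\right) = 3 - 4 k$)
$f{\left(11 \right)} 120 - 44 = \left(3 - 44\right) 120 - 44 = \left(-41\right) 120 - 44 = -4920 - 44 = -4964$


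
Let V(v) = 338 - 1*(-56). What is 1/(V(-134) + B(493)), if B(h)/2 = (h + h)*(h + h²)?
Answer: 1/480265218 ≈ 2.0822e-9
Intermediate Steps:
B(h) = 4*h*(h + h²) (B(h) = 2*((h + h)*(h + h²)) = 2*((2*h)*(h + h²)) = 2*(2*h*(h + h²)) = 4*h*(h + h²))
V(v) = 394 (V(v) = 338 + 56 = 394)
1/(V(-134) + B(493)) = 1/(394 + 4*493²*(1 + 493)) = 1/(394 + 4*243049*494) = 1/(394 + 480264824) = 1/480265218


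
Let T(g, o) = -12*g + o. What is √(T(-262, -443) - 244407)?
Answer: I*√241706 ≈ 491.64*I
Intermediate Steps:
T(g, o) = o - 12*g
√(T(-262, -443) - 244407) = √((-443 - 12*(-262)) - 244407) = √((-443 + 3144) - 244407) = √(2701 - 244407) = √(-241706) = I*√241706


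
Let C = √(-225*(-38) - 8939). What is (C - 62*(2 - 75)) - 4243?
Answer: 283 + I*√389 ≈ 283.0 + 19.723*I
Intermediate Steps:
C = I*√389 (C = √(8550 - 8939) = √(-389) = I*√389 ≈ 19.723*I)
(C - 62*(2 - 75)) - 4243 = (I*√389 - 62*(2 - 75)) - 4243 = (I*√389 - 62*(-73)) - 4243 = (I*√389 + 4526) - 4243 = (4526 + I*√389) - 4243 = 283 + I*√389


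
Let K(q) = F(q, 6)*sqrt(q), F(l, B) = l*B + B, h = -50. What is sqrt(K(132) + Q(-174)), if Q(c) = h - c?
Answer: 2*sqrt(31 + 399*sqrt(33)) ≈ 96.397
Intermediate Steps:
F(l, B) = B + B*l (F(l, B) = B*l + B = B + B*l)
Q(c) = -50 - c
K(q) = sqrt(q)*(6 + 6*q) (K(q) = (6*(1 + q))*sqrt(q) = (6 + 6*q)*sqrt(q) = sqrt(q)*(6 + 6*q))
sqrt(K(132) + Q(-174)) = sqrt(6*sqrt(132)*(1 + 132) + (-50 - 1*(-174))) = sqrt(6*(2*sqrt(33))*133 + (-50 + 174)) = sqrt(1596*sqrt(33) + 124) = sqrt(124 + 1596*sqrt(33))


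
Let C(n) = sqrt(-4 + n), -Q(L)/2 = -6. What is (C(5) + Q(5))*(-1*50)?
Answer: -650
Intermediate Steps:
Q(L) = 12 (Q(L) = -2*(-6) = 12)
(C(5) + Q(5))*(-1*50) = (sqrt(-4 + 5) + 12)*(-1*50) = (sqrt(1) + 12)*(-50) = (1 + 12)*(-50) = 13*(-50) = -650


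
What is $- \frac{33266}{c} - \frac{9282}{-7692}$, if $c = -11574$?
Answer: $\frac{30275995}{7418934} \approx 4.0809$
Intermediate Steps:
$- \frac{33266}{c} - \frac{9282}{-7692} = - \frac{33266}{-11574} - \frac{9282}{-7692} = \left(-33266\right) \left(- \frac{1}{11574}\right) - - \frac{1547}{1282} = \frac{16633}{5787} + \frac{1547}{1282} = \frac{30275995}{7418934}$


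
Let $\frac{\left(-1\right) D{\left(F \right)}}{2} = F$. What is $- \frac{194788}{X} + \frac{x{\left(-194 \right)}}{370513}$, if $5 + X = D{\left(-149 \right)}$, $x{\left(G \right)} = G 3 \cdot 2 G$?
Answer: $- \frac{72105322156}{108560309} \approx -664.2$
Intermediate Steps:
$D{\left(F \right)} = - 2 F$
$x{\left(G \right)} = 6 G^{2}$ ($x{\left(G \right)} = G 6 G = 6 G G = 6 G^{2}$)
$X = 293$ ($X = -5 - -298 = -5 + 298 = 293$)
$- \frac{194788}{X} + \frac{x{\left(-194 \right)}}{370513} = - \frac{194788}{293} + \frac{6 \left(-194\right)^{2}}{370513} = \left(-194788\right) \frac{1}{293} + 6 \cdot 37636 \cdot \frac{1}{370513} = - \frac{194788}{293} + 225816 \cdot \frac{1}{370513} = - \frac{194788}{293} + \frac{225816}{370513} = - \frac{72105322156}{108560309}$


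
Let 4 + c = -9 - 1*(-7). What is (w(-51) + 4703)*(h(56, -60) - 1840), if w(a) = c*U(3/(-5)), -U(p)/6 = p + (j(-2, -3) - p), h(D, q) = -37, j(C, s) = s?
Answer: -8624815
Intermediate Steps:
c = -6 (c = -4 + (-9 - 1*(-7)) = -4 + (-9 + 7) = -4 - 2 = -6)
U(p) = 18 (U(p) = -6*(p + (-3 - p)) = -6*(-3) = 18)
w(a) = -108 (w(a) = -6*18 = -108)
(w(-51) + 4703)*(h(56, -60) - 1840) = (-108 + 4703)*(-37 - 1840) = 4595*(-1877) = -8624815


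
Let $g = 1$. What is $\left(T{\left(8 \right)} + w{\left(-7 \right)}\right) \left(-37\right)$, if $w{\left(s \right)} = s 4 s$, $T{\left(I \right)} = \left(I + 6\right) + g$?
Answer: $-7807$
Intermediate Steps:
$T{\left(I \right)} = 7 + I$ ($T{\left(I \right)} = \left(I + 6\right) + 1 = \left(6 + I\right) + 1 = 7 + I$)
$w{\left(s \right)} = 4 s^{2}$ ($w{\left(s \right)} = 4 s s = 4 s^{2}$)
$\left(T{\left(8 \right)} + w{\left(-7 \right)}\right) \left(-37\right) = \left(\left(7 + 8\right) + 4 \left(-7\right)^{2}\right) \left(-37\right) = \left(15 + 4 \cdot 49\right) \left(-37\right) = \left(15 + 196\right) \left(-37\right) = 211 \left(-37\right) = -7807$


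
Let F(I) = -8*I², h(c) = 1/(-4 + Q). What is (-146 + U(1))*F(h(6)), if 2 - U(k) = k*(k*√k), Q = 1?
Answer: 1160/9 ≈ 128.89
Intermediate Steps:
h(c) = -⅓ (h(c) = 1/(-4 + 1) = 1/(-3) = -⅓)
U(k) = 2 - k^(5/2) (U(k) = 2 - k*k*√k = 2 - k*k^(3/2) = 2 - k^(5/2))
(-146 + U(1))*F(h(6)) = (-146 + (2 - 1^(5/2)))*(-8*(-⅓)²) = (-146 + (2 - 1*1))*(-8*⅑) = (-146 + (2 - 1))*(-8/9) = (-146 + 1)*(-8/9) = -145*(-8/9) = 1160/9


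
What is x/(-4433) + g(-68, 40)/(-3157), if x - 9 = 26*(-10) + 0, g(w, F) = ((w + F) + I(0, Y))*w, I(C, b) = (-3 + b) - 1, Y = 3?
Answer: -722679/1272271 ≈ -0.56802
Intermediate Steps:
I(C, b) = -4 + b
g(w, F) = w*(-1 + F + w) (g(w, F) = ((w + F) + (-4 + 3))*w = ((F + w) - 1)*w = (-1 + F + w)*w = w*(-1 + F + w))
x = -251 (x = 9 + (26*(-10) + 0) = 9 + (-260 + 0) = 9 - 260 = -251)
x/(-4433) + g(-68, 40)/(-3157) = -251/(-4433) - 68*(-1 + 40 - 68)/(-3157) = -251*(-1/4433) - 68*(-29)*(-1/3157) = 251/4433 + 1972*(-1/3157) = 251/4433 - 1972/3157 = -722679/1272271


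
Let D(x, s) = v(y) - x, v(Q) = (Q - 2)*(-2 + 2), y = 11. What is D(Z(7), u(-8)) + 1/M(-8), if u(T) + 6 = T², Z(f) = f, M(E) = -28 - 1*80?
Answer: -757/108 ≈ -7.0093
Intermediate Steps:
M(E) = -108 (M(E) = -28 - 80 = -108)
v(Q) = 0 (v(Q) = (-2 + Q)*0 = 0)
u(T) = -6 + T²
D(x, s) = -x (D(x, s) = 0 - x = -x)
D(Z(7), u(-8)) + 1/M(-8) = -1*7 + 1/(-108) = -7 - 1/108 = -757/108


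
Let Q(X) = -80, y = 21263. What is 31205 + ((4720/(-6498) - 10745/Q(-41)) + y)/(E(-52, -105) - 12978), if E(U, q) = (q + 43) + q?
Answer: 21322190384267/683329680 ≈ 31203.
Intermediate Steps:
E(U, q) = 43 + 2*q (E(U, q) = (43 + q) + q = 43 + 2*q)
31205 + ((4720/(-6498) - 10745/Q(-41)) + y)/(E(-52, -105) - 12978) = 31205 + ((4720/(-6498) - 10745/(-80)) + 21263)/((43 + 2*(-105)) - 12978) = 31205 + ((4720*(-1/6498) - 10745*(-1/80)) + 21263)/((43 - 210) - 12978) = 31205 + ((-2360/3249 + 2149/16) + 21263)/(-167 - 12978) = 31205 + (6944341/51984 + 21263)/(-13145) = 31205 + (1112280133/51984)*(-1/13145) = 31205 - 1112280133/683329680 = 21322190384267/683329680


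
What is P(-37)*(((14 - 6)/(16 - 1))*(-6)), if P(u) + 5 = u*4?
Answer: 2448/5 ≈ 489.60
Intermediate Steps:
P(u) = -5 + 4*u (P(u) = -5 + u*4 = -5 + 4*u)
P(-37)*(((14 - 6)/(16 - 1))*(-6)) = (-5 + 4*(-37))*(((14 - 6)/(16 - 1))*(-6)) = (-5 - 148)*((8/15)*(-6)) = -153*8*(1/15)*(-6) = -408*(-6)/5 = -153*(-16/5) = 2448/5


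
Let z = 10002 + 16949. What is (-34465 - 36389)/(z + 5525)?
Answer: -35427/16238 ≈ -2.1817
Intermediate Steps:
z = 26951
(-34465 - 36389)/(z + 5525) = (-34465 - 36389)/(26951 + 5525) = -70854/32476 = -70854*1/32476 = -35427/16238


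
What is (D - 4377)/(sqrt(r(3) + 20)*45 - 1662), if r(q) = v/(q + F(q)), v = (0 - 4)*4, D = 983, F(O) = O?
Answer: 470069/227262 + 8485*sqrt(39)/227262 ≈ 2.3016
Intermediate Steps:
v = -16 (v = -4*4 = -16)
r(q) = -8/q (r(q) = -16/(q + q) = -16*1/(2*q) = -8/q)
(D - 4377)/(sqrt(r(3) + 20)*45 - 1662) = (983 - 4377)/(sqrt(-8/3 + 20)*45 - 1662) = -3394/(sqrt(-8*1/3 + 20)*45 - 1662) = -3394/(sqrt(-8/3 + 20)*45 - 1662) = -3394/(sqrt(52/3)*45 - 1662) = -3394/((2*sqrt(39)/3)*45 - 1662) = -3394/(30*sqrt(39) - 1662) = -3394/(-1662 + 30*sqrt(39))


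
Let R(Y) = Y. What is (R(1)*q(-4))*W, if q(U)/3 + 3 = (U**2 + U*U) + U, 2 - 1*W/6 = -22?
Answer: 10800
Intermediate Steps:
W = 144 (W = 12 - 6*(-22) = 12 + 132 = 144)
q(U) = -9 + 3*U + 6*U**2 (q(U) = -9 + 3*((U**2 + U*U) + U) = -9 + 3*((U**2 + U**2) + U) = -9 + 3*(2*U**2 + U) = -9 + 3*(U + 2*U**2) = -9 + (3*U + 6*U**2) = -9 + 3*U + 6*U**2)
(R(1)*q(-4))*W = (1*(-9 + 3*(-4) + 6*(-4)**2))*144 = (1*(-9 - 12 + 6*16))*144 = (1*(-9 - 12 + 96))*144 = (1*75)*144 = 75*144 = 10800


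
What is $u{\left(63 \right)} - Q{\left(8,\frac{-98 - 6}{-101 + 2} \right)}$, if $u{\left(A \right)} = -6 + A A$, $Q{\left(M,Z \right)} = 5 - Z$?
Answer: $\frac{391946}{99} \approx 3959.1$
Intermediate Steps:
$u{\left(A \right)} = -6 + A^{2}$
$u{\left(63 \right)} - Q{\left(8,\frac{-98 - 6}{-101 + 2} \right)} = \left(-6 + 63^{2}\right) - \left(5 - \frac{-98 - 6}{-101 + 2}\right) = \left(-6 + 3969\right) - \left(5 - - \frac{104}{-99}\right) = 3963 - \left(5 - \left(-104\right) \left(- \frac{1}{99}\right)\right) = 3963 - \left(5 - \frac{104}{99}\right) = 3963 - \frac{391}{99} = \frac{391946}{99}$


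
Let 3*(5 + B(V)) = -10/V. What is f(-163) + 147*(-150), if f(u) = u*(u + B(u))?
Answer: 15992/3 ≈ 5330.7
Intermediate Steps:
B(V) = -5 - 10/(3*V) (B(V) = -5 + (-10/V)/3 = -5 - 10/(3*V))
f(u) = u*(-5 + u - 10/(3*u)) (f(u) = u*(u + (-5 - 10/(3*u))) = u*(-5 + u - 10/(3*u)))
f(-163) + 147*(-150) = (-10/3 + (-163)² - 5*(-163)) + 147*(-150) = (-10/3 + 26569 + 815) - 22050 = 82142/3 - 22050 = 15992/3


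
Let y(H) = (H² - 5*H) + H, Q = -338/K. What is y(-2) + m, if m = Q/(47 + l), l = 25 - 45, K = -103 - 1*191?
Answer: 47797/3969 ≈ 12.043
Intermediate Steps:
K = -294 (K = -103 - 191 = -294)
l = -20
Q = 169/147 (Q = -338/(-294) = -338*(-1/294) = 169/147 ≈ 1.1497)
y(H) = H² - 4*H
m = 169/3969 (m = 169/(147*(47 - 20)) = (169/147)/27 = (169/147)*(1/27) = 169/3969 ≈ 0.042580)
y(-2) + m = -2*(-4 - 2) + 169/3969 = -2*(-6) + 169/3969 = 12 + 169/3969 = 47797/3969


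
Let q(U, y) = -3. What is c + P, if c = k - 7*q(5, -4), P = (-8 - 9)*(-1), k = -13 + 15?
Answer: 40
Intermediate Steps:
k = 2
P = 17 (P = -17*(-1) = 17)
c = 23 (c = 2 - 7*(-3) = 2 + 21 = 23)
c + P = 23 + 17 = 40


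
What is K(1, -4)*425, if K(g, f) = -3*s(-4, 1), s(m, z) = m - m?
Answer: 0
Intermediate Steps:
s(m, z) = 0
K(g, f) = 0 (K(g, f) = -3*0 = 0)
K(1, -4)*425 = 0*425 = 0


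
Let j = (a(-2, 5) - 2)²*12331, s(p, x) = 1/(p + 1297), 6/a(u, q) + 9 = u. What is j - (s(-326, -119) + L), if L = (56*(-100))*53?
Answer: 4023497733/10681 ≈ 3.7670e+5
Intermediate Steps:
a(u, q) = 6/(-9 + u)
s(p, x) = 1/(1297 + p)
j = 878864/11 (j = (6/(-9 - 2) - 2)²*12331 = (6/(-11) - 2)²*12331 = (6*(-1/11) - 2)²*12331 = (-6/11 - 2)²*12331 = (-28/11)²*12331 = (784/121)*12331 = 878864/11 ≈ 79897.)
L = -296800 (L = -5600*53 = -296800)
j - (s(-326, -119) + L) = 878864/11 - (1/(1297 - 326) - 296800) = 878864/11 - (1/971 - 296800) = 878864/11 - 1*(-288192799/971) = 878864/11 + 288192799/971 = 4023497733/10681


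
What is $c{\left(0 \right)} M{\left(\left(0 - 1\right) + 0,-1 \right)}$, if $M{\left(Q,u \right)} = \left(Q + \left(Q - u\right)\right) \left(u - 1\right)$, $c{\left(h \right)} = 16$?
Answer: $32$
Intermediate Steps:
$M{\left(Q,u \right)} = \left(-1 + u\right) \left(- u + 2 Q\right)$ ($M{\left(Q,u \right)} = \left(- u + 2 Q\right) \left(-1 + u\right) = \left(-1 + u\right) \left(- u + 2 Q\right)$)
$c{\left(0 \right)} M{\left(\left(0 - 1\right) + 0,-1 \right)} = 16 \left(-1 - \left(-1\right)^{2} - 2 \left(\left(0 - 1\right) + 0\right) + 2 \left(\left(0 - 1\right) + 0\right) \left(-1\right)\right) = 16 \left(-1 - 1 - 2 \left(-1 + 0\right) + 2 \left(-1 + 0\right) \left(-1\right)\right) = 16 \left(-1 - 1 - -2 + 2 \left(-1\right) \left(-1\right)\right) = 16 \left(-1 - 1 + 2 + 2\right) = 16 \cdot 2 = 32$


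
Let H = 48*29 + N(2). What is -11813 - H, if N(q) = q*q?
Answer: -13209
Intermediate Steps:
N(q) = q**2
H = 1396 (H = 48*29 + 2**2 = 1392 + 4 = 1396)
-11813 - H = -11813 - 1*1396 = -11813 - 1396 = -13209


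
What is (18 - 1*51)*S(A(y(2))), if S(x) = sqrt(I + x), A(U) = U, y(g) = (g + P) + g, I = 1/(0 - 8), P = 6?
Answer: -33*sqrt(158)/4 ≈ -103.70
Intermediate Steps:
I = -1/8 (I = 1/(-8) = -1/8 ≈ -0.12500)
y(g) = 6 + 2*g (y(g) = (g + 6) + g = (6 + g) + g = 6 + 2*g)
S(x) = sqrt(-1/8 + x)
(18 - 1*51)*S(A(y(2))) = (18 - 1*51)*(sqrt(-2 + 16*(6 + 2*2))/4) = (18 - 51)*(sqrt(-2 + 16*(6 + 4))/4) = -33*sqrt(-2 + 16*10)/4 = -33*sqrt(-2 + 160)/4 = -33*sqrt(158)/4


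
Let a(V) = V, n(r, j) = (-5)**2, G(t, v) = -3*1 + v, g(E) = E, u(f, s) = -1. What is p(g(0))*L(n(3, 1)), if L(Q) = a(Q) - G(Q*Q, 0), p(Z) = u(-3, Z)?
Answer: -28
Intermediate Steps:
G(t, v) = -3 + v
n(r, j) = 25
p(Z) = -1
L(Q) = 3 + Q (L(Q) = Q - (-3 + 0) = Q - 1*(-3) = Q + 3 = 3 + Q)
p(g(0))*L(n(3, 1)) = -(3 + 25) = -1*28 = -28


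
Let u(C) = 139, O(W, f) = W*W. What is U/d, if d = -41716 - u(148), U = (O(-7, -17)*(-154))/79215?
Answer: 686/301413075 ≈ 2.2759e-6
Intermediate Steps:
O(W, f) = W²
U = -7546/79215 (U = ((-7)²*(-154))/79215 = (49*(-154))*(1/79215) = -7546*1/79215 = -7546/79215 ≈ -0.095260)
d = -41855 (d = -41716 - 1*139 = -41716 - 139 = -41855)
U/d = -7546/79215/(-41855) = -7546/79215*(-1/41855) = 686/301413075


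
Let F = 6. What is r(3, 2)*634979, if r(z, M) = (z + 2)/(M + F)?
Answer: 3174895/8 ≈ 3.9686e+5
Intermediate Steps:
r(z, M) = (2 + z)/(6 + M) (r(z, M) = (z + 2)/(M + 6) = (2 + z)/(6 + M))
r(3, 2)*634979 = ((2 + 3)/(6 + 2))*634979 = (5/8)*634979 = 3174895/8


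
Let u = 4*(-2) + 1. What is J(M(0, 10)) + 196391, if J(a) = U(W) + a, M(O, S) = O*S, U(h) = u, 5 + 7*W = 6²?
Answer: 196384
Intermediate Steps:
W = 31/7 (W = -5/7 + (⅐)*6² = -5/7 + (⅐)*36 = -5/7 + 36/7 = 31/7 ≈ 4.4286)
u = -7 (u = -8 + 1 = -7)
U(h) = -7
J(a) = -7 + a
J(M(0, 10)) + 196391 = (-7 + 0*10) + 196391 = (-7 + 0) + 196391 = -7 + 196391 = 196384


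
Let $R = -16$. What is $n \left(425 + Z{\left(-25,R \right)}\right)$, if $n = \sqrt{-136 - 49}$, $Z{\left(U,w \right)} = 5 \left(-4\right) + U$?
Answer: $380 i \sqrt{185} \approx 5168.6 i$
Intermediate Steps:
$Z{\left(U,w \right)} = -20 + U$
$n = i \sqrt{185}$ ($n = \sqrt{-185} = i \sqrt{185} \approx 13.601 i$)
$n \left(425 + Z{\left(-25,R \right)}\right) = i \sqrt{185} \left(425 - 45\right) = i \sqrt{185} \cdot 380 = 380 i \sqrt{185}$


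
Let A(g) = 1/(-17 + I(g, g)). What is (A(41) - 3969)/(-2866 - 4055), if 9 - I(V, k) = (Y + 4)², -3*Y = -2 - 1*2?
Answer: 144649/252232 ≈ 0.57348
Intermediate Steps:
Y = 4/3 (Y = -(-2 - 1*2)/3 = -(-2 - 2)/3 = -⅓*(-4) = 4/3 ≈ 1.3333)
I(V, k) = -175/9 (I(V, k) = 9 - (4/3 + 4)² = 9 - (16/3)² = 9 - 1*256/9 = 9 - 256/9 = -175/9)
A(g) = -9/328 (A(g) = 1/(-17 - 175/9) = 1/(-328/9) = -9/328)
(A(41) - 3969)/(-2866 - 4055) = (-9/328 - 3969)/(-2866 - 4055) = -1301841/328/(-6921) = -1301841/328*(-1/6921) = 144649/252232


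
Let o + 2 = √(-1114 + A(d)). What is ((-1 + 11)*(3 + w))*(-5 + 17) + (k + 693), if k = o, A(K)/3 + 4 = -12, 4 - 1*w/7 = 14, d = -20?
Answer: -7349 + I*√1162 ≈ -7349.0 + 34.088*I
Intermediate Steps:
w = -70 (w = 28 - 7*14 = 28 - 98 = -70)
A(K) = -48 (A(K) = -12 + 3*(-12) = -12 - 36 = -48)
o = -2 + I*√1162 (o = -2 + √(-1114 - 48) = -2 + √(-1162) = -2 + I*√1162 ≈ -2.0 + 34.088*I)
k = -2 + I*√1162 ≈ -2.0 + 34.088*I
((-1 + 11)*(3 + w))*(-5 + 17) + (k + 693) = ((-1 + 11)*(3 - 70))*(-5 + 17) + ((-2 + I*√1162) + 693) = (10*(-67))*12 + (691 + I*√1162) = -670*12 + (691 + I*√1162) = -8040 + (691 + I*√1162) = -7349 + I*√1162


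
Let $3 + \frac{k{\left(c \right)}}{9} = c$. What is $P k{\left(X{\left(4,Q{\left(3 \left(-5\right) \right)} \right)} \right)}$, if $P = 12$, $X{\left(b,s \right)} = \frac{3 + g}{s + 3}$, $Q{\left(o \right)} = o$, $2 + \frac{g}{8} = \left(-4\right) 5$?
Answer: $1233$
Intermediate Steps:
$g = -176$ ($g = -16 + 8 \left(\left(-4\right) 5\right) = -16 + 8 \left(-20\right) = -16 - 160 = -176$)
$X{\left(b,s \right)} = - \frac{173}{3 + s}$ ($X{\left(b,s \right)} = \frac{3 - 176}{s + 3} = - \frac{173}{3 + s}$)
$k{\left(c \right)} = -27 + 9 c$
$P k{\left(X{\left(4,Q{\left(3 \left(-5\right) \right)} \right)} \right)} = 12 \left(-27 + 9 \left(- \frac{173}{3 + 3 \left(-5\right)}\right)\right) = 12 \left(-27 + 9 \left(- \frac{173}{3 - 15}\right)\right) = 12 \left(-27 + 9 \left(- \frac{173}{-12}\right)\right) = 12 \left(-27 + 9 \left(\left(-173\right) \left(- \frac{1}{12}\right)\right)\right) = 12 \left(-27 + 9 \cdot \frac{173}{12}\right) = 12 \left(-27 + \frac{519}{4}\right) = 12 \cdot \frac{411}{4} = 1233$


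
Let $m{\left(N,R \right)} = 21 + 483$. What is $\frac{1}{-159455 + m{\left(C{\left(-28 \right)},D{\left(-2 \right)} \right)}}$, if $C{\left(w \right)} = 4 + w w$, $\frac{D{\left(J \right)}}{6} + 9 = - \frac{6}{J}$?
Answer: $- \frac{1}{158951} \approx -6.2912 \cdot 10^{-6}$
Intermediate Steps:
$D{\left(J \right)} = -54 - \frac{36}{J}$ ($D{\left(J \right)} = -54 + 6 \left(- \frac{6}{J}\right) = -54 - \frac{36}{J}$)
$C{\left(w \right)} = 4 + w^{2}$
$m{\left(N,R \right)} = 504$
$\frac{1}{-159455 + m{\left(C{\left(-28 \right)},D{\left(-2 \right)} \right)}} = \frac{1}{-159455 + 504} = \frac{1}{-158951} = - \frac{1}{158951}$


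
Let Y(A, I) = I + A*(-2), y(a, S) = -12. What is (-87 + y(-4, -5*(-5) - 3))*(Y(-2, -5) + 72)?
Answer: -7029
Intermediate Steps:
Y(A, I) = I - 2*A
(-87 + y(-4, -5*(-5) - 3))*(Y(-2, -5) + 72) = (-87 - 12)*((-5 - 2*(-2)) + 72) = -99*((-5 + 4) + 72) = -99*(-1 + 72) = -99*71 = -7029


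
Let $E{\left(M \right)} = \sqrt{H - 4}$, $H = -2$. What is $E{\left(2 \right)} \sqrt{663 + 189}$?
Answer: $6 i \sqrt{142} \approx 71.498 i$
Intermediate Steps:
$E{\left(M \right)} = i \sqrt{6}$ ($E{\left(M \right)} = \sqrt{-2 - 4} = \sqrt{-6} = i \sqrt{6}$)
$E{\left(2 \right)} \sqrt{663 + 189} = i \sqrt{6} \sqrt{663 + 189} = i \sqrt{6} \sqrt{852} = i \sqrt{6} \cdot 2 \sqrt{213} = 6 i \sqrt{142}$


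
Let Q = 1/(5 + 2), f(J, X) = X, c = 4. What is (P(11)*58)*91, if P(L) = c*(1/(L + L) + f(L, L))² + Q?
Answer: 311751856/121 ≈ 2.5765e+6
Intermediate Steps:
Q = ⅐ (Q = 1/7 = ⅐ ≈ 0.14286)
P(L) = ⅐ + 4*(L + 1/(2*L))² (P(L) = 4*(1/(L + L) + L)² + ⅐ = 4*(1/(2*L) + L)² + ⅐ = 4*(L + 1/(2*L))² + ⅐ = ⅐ + 4*(L + 1/(2*L))²)
(P(11)*58)*91 = ((29/7 + 11⁻² + 4*11²)*58)*91 = ((29/7 + 1/121 + 4*121)*58)*91 = ((29/7 + 1/121 + 484)*58)*91 = ((413464/847)*58)*91 = (23980912/847)*91 = 311751856/121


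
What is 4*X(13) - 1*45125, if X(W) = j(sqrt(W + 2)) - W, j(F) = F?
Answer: -45177 + 4*sqrt(15) ≈ -45162.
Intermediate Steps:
X(W) = sqrt(2 + W) - W (X(W) = sqrt(W + 2) - W = sqrt(2 + W) - W)
4*X(13) - 1*45125 = 4*(sqrt(2 + 13) - 1*13) - 1*45125 = 4*(sqrt(15) - 13) - 45125 = 4*(-13 + sqrt(15)) - 45125 = (-52 + 4*sqrt(15)) - 45125 = -45177 + 4*sqrt(15)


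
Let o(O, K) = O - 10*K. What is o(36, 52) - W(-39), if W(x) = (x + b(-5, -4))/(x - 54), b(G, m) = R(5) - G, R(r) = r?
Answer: -45041/93 ≈ -484.31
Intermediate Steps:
b(G, m) = 5 - G
W(x) = (10 + x)/(-54 + x) (W(x) = (x + (5 - 1*(-5)))/(x - 54) = (x + (5 + 5))/(-54 + x) = (x + 10)/(-54 + x) = (10 + x)/(-54 + x))
o(36, 52) - W(-39) = (36 - 10*52) - (10 - 39)/(-54 - 39) = (36 - 520) - (-29)/(-93) = -484 - (-1)*(-29)/93 = -484 - 1*29/93 = -484 - 29/93 = -45041/93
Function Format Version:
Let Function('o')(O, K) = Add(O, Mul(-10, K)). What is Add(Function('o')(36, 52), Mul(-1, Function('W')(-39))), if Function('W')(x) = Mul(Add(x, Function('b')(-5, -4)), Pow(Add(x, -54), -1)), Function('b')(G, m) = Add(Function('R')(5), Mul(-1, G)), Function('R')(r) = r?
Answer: Rational(-45041, 93) ≈ -484.31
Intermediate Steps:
Function('b')(G, m) = Add(5, Mul(-1, G))
Function('W')(x) = Mul(Pow(Add(-54, x), -1), Add(10, x)) (Function('W')(x) = Mul(Add(x, Add(5, Mul(-1, -5))), Pow(Add(x, -54), -1)) = Mul(Add(x, Add(5, 5)), Pow(Add(-54, x), -1)) = Mul(Add(x, 10), Pow(Add(-54, x), -1)) = Mul(Add(10, x), Pow(Add(-54, x), -1)) = Mul(Pow(Add(-54, x), -1), Add(10, x)))
Add(Function('o')(36, 52), Mul(-1, Function('W')(-39))) = Add(Add(36, Mul(-10, 52)), Mul(-1, Mul(Pow(Add(-54, -39), -1), Add(10, -39)))) = Add(Add(36, -520), Mul(-1, Mul(Pow(-93, -1), -29))) = Add(-484, Mul(-1, Mul(Rational(-1, 93), -29))) = Add(-484, Mul(-1, Rational(29, 93))) = Add(-484, Rational(-29, 93)) = Rational(-45041, 93)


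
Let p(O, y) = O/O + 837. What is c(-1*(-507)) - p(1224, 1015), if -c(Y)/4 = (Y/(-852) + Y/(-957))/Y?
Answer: -18979661/22649 ≈ -837.99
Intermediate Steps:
p(O, y) = 838 (p(O, y) = 1 + 837 = 838)
c(Y) = 201/22649 (c(Y) = -4*(Y/(-852) + Y/(-957))/Y = -4*(Y*(-1/852) + Y*(-1/957))/Y = -4*(-Y/852 - Y/957)/Y = -4*(-201*Y/90596)/Y = -4*(-201/90596) = 201/22649)
c(-1*(-507)) - p(1224, 1015) = 201/22649 - 1*838 = 201/22649 - 838 = -18979661/22649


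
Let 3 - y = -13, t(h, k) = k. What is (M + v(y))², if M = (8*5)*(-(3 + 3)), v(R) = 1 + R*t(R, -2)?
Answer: 73441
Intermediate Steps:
y = 16 (y = 3 - 1*(-13) = 3 + 13 = 16)
v(R) = 1 - 2*R (v(R) = 1 + R*(-2) = 1 - 2*R)
M = -240 (M = 40*(-1*6) = 40*(-6) = -240)
(M + v(y))² = (-240 + (1 - 2*16))² = (-240 + (1 - 32))² = (-240 - 31)² = (-271)² = 73441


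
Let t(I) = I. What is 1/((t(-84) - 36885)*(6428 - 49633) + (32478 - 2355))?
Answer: 1/1597275768 ≈ 6.2607e-10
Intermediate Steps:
1/((t(-84) - 36885)*(6428 - 49633) + (32478 - 2355)) = 1/((-84 - 36885)*(6428 - 49633) + (32478 - 2355)) = 1/(-36969*(-43205) + 30123) = 1/(1597245645 + 30123) = 1/1597275768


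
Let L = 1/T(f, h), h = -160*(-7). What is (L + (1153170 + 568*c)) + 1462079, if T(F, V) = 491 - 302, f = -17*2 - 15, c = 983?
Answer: 599809078/189 ≈ 3.1736e+6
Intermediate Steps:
h = 1120
f = -49 (f = -34 - 15 = -49)
T(F, V) = 189
L = 1/189 ≈ 0.0052910
(L + (1153170 + 568*c)) + 1462079 = (1/189 + (1153170 + 568*983)) + 1462079 = (1/189 + (1153170 + 558344)) + 1462079 = (1/189 + 1711514) + 1462079 = 323476147/189 + 1462079 = 599809078/189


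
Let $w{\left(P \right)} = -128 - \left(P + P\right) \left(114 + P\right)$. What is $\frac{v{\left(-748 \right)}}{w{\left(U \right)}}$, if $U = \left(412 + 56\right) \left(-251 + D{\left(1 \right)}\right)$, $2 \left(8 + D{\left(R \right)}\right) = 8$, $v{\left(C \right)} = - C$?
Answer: $- \frac{187}{7114215452} \approx -2.6285 \cdot 10^{-8}$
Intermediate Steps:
$D{\left(R \right)} = -4$ ($D{\left(R \right)} = -8 + \frac{1}{2} \cdot 8 = -8 + 4 = -4$)
$U = -119340$ ($U = \left(412 + 56\right) \left(-251 - 4\right) = 468 \left(-255\right) = -119340$)
$w{\left(P \right)} = -128 - 2 P \left(114 + P\right)$
$\frac{v{\left(-748 \right)}}{w{\left(U \right)}} = \frac{\left(-1\right) \left(-748\right)}{-128 - -27209520 - 2 \left(-119340\right)^{2}} = \frac{748}{-128 + 27209520 - 28484071200} = \frac{748}{-28456861808} = 748 \left(- \frac{1}{28456861808}\right) = - \frac{187}{7114215452}$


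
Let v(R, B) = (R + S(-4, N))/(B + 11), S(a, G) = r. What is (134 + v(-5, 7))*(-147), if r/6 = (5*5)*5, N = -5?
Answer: -154693/6 ≈ -25782.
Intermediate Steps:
r = 750 (r = 6*((5*5)*5) = 6*(25*5) = 6*125 = 750)
S(a, G) = 750
v(R, B) = (750 + R)/(11 + B) (v(R, B) = (R + 750)/(B + 11) = (750 + R)/(11 + B))
(134 + v(-5, 7))*(-147) = (134 + (750 - 5)/(11 + 7))*(-147) = (134 + 745/18)*(-147) = (3157/18)*(-147) = -154693/6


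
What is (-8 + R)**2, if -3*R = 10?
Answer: 1156/9 ≈ 128.44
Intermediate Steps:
R = -10/3 (R = -1/3*10 = -10/3 ≈ -3.3333)
(-8 + R)**2 = (-8 - 10/3)**2 = (-34/3)**2 = 1156/9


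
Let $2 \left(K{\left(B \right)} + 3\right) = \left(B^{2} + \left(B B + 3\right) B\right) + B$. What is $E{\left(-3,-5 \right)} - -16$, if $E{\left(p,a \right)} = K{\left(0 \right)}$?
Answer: $13$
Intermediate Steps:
$K{\left(B \right)} = -3 + \frac{B}{2} + \frac{B^{2}}{2} + \frac{B \left(3 + B^{2}\right)}{2}$ ($K{\left(B \right)} = -3 + \frac{\left(B^{2} + \left(B B + 3\right) B\right) + B}{2} = -3 + \frac{\left(B^{2} + \left(B^{2} + 3\right) B\right) + B}{2} = -3 + \frac{\left(B^{2} + \left(3 + B^{2}\right) B\right) + B}{2} = -3 + \frac{\left(B^{2} + B \left(3 + B^{2}\right)\right) + B}{2} = -3 + \frac{B + B^{2} + B \left(3 + B^{2}\right)}{2} = -3 + \left(\frac{B}{2} + \frac{B^{2}}{2} + \frac{B \left(3 + B^{2}\right)}{2}\right) = -3 + \frac{B}{2} + \frac{B^{2}}{2} + \frac{B \left(3 + B^{2}\right)}{2}$)
$E{\left(p,a \right)} = -3$ ($E{\left(p,a \right)} = -3 + \frac{0^{2}}{2} + \frac{0^{3}}{2} + 2 \cdot 0 = -3 + \frac{1}{2} \cdot 0 + \frac{1}{2} \cdot 0 + 0 = -3 + 0 + 0 + 0 = -3$)
$E{\left(-3,-5 \right)} - -16 = -3 - -16 = -3 + 16 = 13$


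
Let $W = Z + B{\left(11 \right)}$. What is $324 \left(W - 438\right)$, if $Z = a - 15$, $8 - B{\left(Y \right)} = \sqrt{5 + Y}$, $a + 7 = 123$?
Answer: $-107892$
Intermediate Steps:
$a = 116$ ($a = -7 + 123 = 116$)
$B{\left(Y \right)} = 8 - \sqrt{5 + Y}$
$Z = 101$ ($Z = 116 - 15 = 101$)
$W = 105$ ($W = 101 + \left(8 - \sqrt{5 + 11}\right) = 101 + \left(8 - \sqrt{16}\right) = 101 + \left(8 - 4\right) = 101 + 4 = 105$)
$324 \left(W - 438\right) = 324 \left(105 - 438\right) = 324 \left(-333\right) = -107892$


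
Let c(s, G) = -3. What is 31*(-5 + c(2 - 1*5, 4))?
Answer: -248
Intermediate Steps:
31*(-5 + c(2 - 1*5, 4)) = 31*(-5 - 3) = 31*(-8) = -248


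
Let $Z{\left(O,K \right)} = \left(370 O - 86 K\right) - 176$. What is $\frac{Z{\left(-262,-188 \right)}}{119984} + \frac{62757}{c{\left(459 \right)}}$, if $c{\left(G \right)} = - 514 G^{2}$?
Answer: $- \frac{121852659835}{180459325548} \approx -0.67524$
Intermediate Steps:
$Z{\left(O,K \right)} = -176 - 86 K + 370 O$ ($Z{\left(O,K \right)} = \left(- 86 K + 370 O\right) - 176 = -176 - 86 K + 370 O$)
$\frac{Z{\left(-262,-188 \right)}}{119984} + \frac{62757}{c{\left(459 \right)}} = \frac{-176 - -16168 + 370 \left(-262\right)}{119984} + \frac{62757}{\left(-514\right) 459^{2}} = \left(-176 + 16168 - 96940\right) \frac{1}{119984} + \frac{62757}{\left(-514\right) 210681} = \left(-80948\right) \frac{1}{119984} + \frac{62757}{-108290034} = - \frac{20237}{29996} + 62757 \left(- \frac{1}{108290034}\right) = - \frac{20237}{29996} - \frac{6973}{12032226} = - \frac{121852659835}{180459325548}$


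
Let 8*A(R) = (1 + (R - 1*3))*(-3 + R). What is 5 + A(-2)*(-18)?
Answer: -40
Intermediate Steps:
A(R) = (-3 + R)*(-2 + R)/8 (A(R) = ((1 + (R - 1*3))*(-3 + R))/8 = ((1 + (R - 3))*(-3 + R))/8 = ((1 + (-3 + R))*(-3 + R))/8 = ((-2 + R)*(-3 + R))/8 = ((-3 + R)*(-2 + R))/8 = (-3 + R)*(-2 + R)/8)
5 + A(-2)*(-18) = 5 + (3/4 - 5/8*(-2) + (1/8)*(-2)**2)*(-18) = 5 + (3/4 + 5/4 + (1/8)*4)*(-18) = 5 + (3/4 + 5/4 + 1/2)*(-18) = 5 + (5/2)*(-18) = 5 - 45 = -40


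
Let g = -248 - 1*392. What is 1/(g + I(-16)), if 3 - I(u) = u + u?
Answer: -1/605 ≈ -0.0016529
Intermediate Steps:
I(u) = 3 - 2*u (I(u) = 3 - (u + u) = 3 - 2*u)
g = -640 (g = -248 - 392 = -640)
1/(g + I(-16)) = 1/(-640 + (3 - 2*(-16))) = 1/(-640 + (3 + 32)) = 1/(-640 + 35) = 1/(-605) = -1/605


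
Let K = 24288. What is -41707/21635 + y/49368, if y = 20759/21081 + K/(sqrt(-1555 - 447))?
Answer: -43405143860291/22516124491080 - 46*I*sqrt(2002)/187187 ≈ -1.9277 - 0.010995*I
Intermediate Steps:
y = 20759/21081 - 1104*I*sqrt(2002)/91 (y = 20759/21081 + 24288/(sqrt(-1555 - 447)) = 20759*(1/21081) + 24288/(sqrt(-2002)) = 20759/21081 + 24288/((I*sqrt(2002))) = 20759/21081 + 24288*(-I*sqrt(2002)/2002) = 20759/21081 - 1104*I*sqrt(2002)/91 ≈ 0.98473 - 542.83*I)
-41707/21635 + y/49368 = -41707/21635 + (20759/21081 - 1104*I*sqrt(2002)/91)/49368 = -41707*1/21635 + (20759/21081 - 1104*I*sqrt(2002)/91)*(1/49368) = -41707/21635 + (20759/1040726808 - 46*I*sqrt(2002)/187187) = -43405143860291/22516124491080 - 46*I*sqrt(2002)/187187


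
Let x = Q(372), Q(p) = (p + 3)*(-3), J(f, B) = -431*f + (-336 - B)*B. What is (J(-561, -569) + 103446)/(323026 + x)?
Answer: 212660/321901 ≈ 0.66064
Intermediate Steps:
J(f, B) = -431*f + B*(-336 - B)
Q(p) = -9 - 3*p (Q(p) = (3 + p)*(-3) = -9 - 3*p)
x = -1125 (x = -9 - 3*372 = -9 - 1116 = -1125)
(J(-561, -569) + 103446)/(323026 + x) = ((-1*(-569)² - 431*(-561) - 336*(-569)) + 103446)/(323026 - 1125) = ((-1*323761 + 241791 + 191184) + 103446)/321901 = ((-323761 + 241791 + 191184) + 103446)*(1/321901) = (109214 + 103446)*(1/321901) = 212660*(1/321901) = 212660/321901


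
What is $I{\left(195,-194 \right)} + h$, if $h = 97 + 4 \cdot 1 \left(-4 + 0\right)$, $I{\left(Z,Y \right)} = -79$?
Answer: $2$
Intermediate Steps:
$h = 81$ ($h = 97 + 4 \cdot 1 \left(-4\right) = 97 + 4 \left(-4\right) = 97 - 16 = 81$)
$I{\left(195,-194 \right)} + h = -79 + 81 = 2$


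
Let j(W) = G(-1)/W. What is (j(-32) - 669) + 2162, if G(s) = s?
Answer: 47777/32 ≈ 1493.0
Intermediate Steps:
j(W) = -1/W
(j(-32) - 669) + 2162 = (-1/(-32) - 669) + 2162 = (-1*(-1/32) - 669) + 2162 = (1/32 - 669) + 2162 = -21407/32 + 2162 = 47777/32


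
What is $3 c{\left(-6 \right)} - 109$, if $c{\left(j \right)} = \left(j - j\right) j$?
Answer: $-109$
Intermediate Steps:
$c{\left(j \right)} = 0$ ($c{\left(j \right)} = 0 j = 0$)
$3 c{\left(-6 \right)} - 109 = 3 \cdot 0 - 109 = 0 - 109 = -109$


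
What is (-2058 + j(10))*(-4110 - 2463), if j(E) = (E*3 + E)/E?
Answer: 13500942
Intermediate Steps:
j(E) = 4 (j(E) = (3*E + E)/E = (4*E)/E = 4)
(-2058 + j(10))*(-4110 - 2463) = (-2058 + 4)*(-4110 - 2463) = -2054*(-6573) = 13500942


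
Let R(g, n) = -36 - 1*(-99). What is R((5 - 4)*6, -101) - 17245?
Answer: -17182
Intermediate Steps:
R(g, n) = 63 (R(g, n) = -36 + 99 = 63)
R((5 - 4)*6, -101) - 17245 = 63 - 17245 = -17182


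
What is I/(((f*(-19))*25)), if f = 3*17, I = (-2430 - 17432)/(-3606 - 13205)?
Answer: -19862/407246475 ≈ -4.8771e-5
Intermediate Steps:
I = 19862/16811 (I = -19862/(-16811) = -19862*(-1/16811) = 19862/16811 ≈ 1.1815)
f = 51
I/(((f*(-19))*25)) = 19862/(16811*(((51*(-19))*25))) = 19862/(16811*((-969*25))) = (19862/16811)/(-24225) = (19862/16811)*(-1/24225) = -19862/407246475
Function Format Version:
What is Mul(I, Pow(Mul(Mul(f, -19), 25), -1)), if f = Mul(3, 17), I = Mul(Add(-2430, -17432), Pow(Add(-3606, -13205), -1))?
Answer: Rational(-19862, 407246475) ≈ -4.8771e-5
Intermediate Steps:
I = Rational(19862, 16811) (I = Mul(-19862, Pow(-16811, -1)) = Mul(-19862, Rational(-1, 16811)) = Rational(19862, 16811) ≈ 1.1815)
f = 51
Mul(I, Pow(Mul(Mul(f, -19), 25), -1)) = Mul(Rational(19862, 16811), Pow(Mul(Mul(51, -19), 25), -1)) = Mul(Rational(19862, 16811), Pow(Mul(-969, 25), -1)) = Mul(Rational(19862, 16811), Pow(-24225, -1)) = Mul(Rational(19862, 16811), Rational(-1, 24225)) = Rational(-19862, 407246475)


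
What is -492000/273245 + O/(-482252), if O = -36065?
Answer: -45482680615/26354589548 ≈ -1.7258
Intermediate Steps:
-492000/273245 + O/(-482252) = -492000/273245 - 36065/(-482252) = -492000*1/273245 - 36065*(-1/482252) = -98400/54649 + 36065/482252 = -45482680615/26354589548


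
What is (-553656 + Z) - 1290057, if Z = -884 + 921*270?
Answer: -1595927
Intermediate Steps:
Z = 247786 (Z = -884 + 248670 = 247786)
(-553656 + Z) - 1290057 = (-553656 + 247786) - 1290057 = -305870 - 1290057 = -1595927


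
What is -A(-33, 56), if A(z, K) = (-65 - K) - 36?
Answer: 157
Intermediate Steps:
A(z, K) = -101 - K
-A(-33, 56) = -(-101 - 1*56) = -(-101 - 56) = -1*(-157) = 157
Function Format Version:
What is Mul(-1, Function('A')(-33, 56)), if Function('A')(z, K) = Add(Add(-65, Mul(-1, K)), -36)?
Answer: 157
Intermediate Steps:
Function('A')(z, K) = Add(-101, Mul(-1, K))
Mul(-1, Function('A')(-33, 56)) = Mul(-1, Add(-101, Mul(-1, 56))) = Mul(-1, Add(-101, -56)) = Mul(-1, -157) = 157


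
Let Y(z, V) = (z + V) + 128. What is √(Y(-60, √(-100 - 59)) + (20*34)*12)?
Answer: √(8228 + I*√159) ≈ 90.708 + 0.0695*I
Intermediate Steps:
Y(z, V) = 128 + V + z (Y(z, V) = (V + z) + 128 = 128 + V + z)
√(Y(-60, √(-100 - 59)) + (20*34)*12) = √((128 + √(-100 - 59) - 60) + (20*34)*12) = √((128 + √(-159) - 60) + 680*12) = √((128 + I*√159 - 60) + 8160) = √((68 + I*√159) + 8160) = √(8228 + I*√159)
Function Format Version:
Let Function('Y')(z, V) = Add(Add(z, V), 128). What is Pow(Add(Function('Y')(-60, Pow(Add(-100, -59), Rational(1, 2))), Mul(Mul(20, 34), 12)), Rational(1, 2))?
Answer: Pow(Add(8228, Mul(I, Pow(159, Rational(1, 2)))), Rational(1, 2)) ≈ Add(90.708, Mul(0.0695, I))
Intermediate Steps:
Function('Y')(z, V) = Add(128, V, z) (Function('Y')(z, V) = Add(Add(V, z), 128) = Add(128, V, z))
Pow(Add(Function('Y')(-60, Pow(Add(-100, -59), Rational(1, 2))), Mul(Mul(20, 34), 12)), Rational(1, 2)) = Pow(Add(Add(128, Pow(Add(-100, -59), Rational(1, 2)), -60), Mul(Mul(20, 34), 12)), Rational(1, 2)) = Pow(Add(Add(128, Pow(-159, Rational(1, 2)), -60), Mul(680, 12)), Rational(1, 2)) = Pow(Add(Add(128, Mul(I, Pow(159, Rational(1, 2))), -60), 8160), Rational(1, 2)) = Pow(Add(Add(68, Mul(I, Pow(159, Rational(1, 2)))), 8160), Rational(1, 2)) = Pow(Add(8228, Mul(I, Pow(159, Rational(1, 2)))), Rational(1, 2))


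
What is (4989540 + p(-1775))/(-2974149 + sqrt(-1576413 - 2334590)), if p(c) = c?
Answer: -14834356286985/8845566185204 - 4987765*I*sqrt(3911003)/8845566185204 ≈ -1.677 - 0.0011151*I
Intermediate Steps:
(4989540 + p(-1775))/(-2974149 + sqrt(-1576413 - 2334590)) = (4989540 - 1775)/(-2974149 + sqrt(-1576413 - 2334590)) = 4987765/(-2974149 + sqrt(-3911003)) = 4987765/(-2974149 + I*sqrt(3911003))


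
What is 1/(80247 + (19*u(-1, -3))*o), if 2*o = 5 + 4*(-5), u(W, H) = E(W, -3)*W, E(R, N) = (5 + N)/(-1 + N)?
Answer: 4/320703 ≈ 1.2473e-5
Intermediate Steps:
E(R, N) = (5 + N)/(-1 + N)
u(W, H) = -W/2 (u(W, H) = ((5 - 3)/(-1 - 3))*W = (2/(-4))*W = (-1/4*2)*W = -W/2)
o = -15/2 (o = (5 + 4*(-5))/2 = (5 - 20)/2 = (1/2)*(-15) = -15/2 ≈ -7.5000)
1/(80247 + (19*u(-1, -3))*o) = 1/(80247 + (19*(-1/2*(-1)))*(-15/2)) = 1/(80247 + (19*(1/2))*(-15/2)) = 1/(80247 + (19/2)*(-15/2)) = 1/(80247 - 285/4) = 1/(320703/4) = 4/320703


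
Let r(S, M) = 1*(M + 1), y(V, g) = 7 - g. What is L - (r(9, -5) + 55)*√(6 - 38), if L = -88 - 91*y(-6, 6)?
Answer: -179 - 204*I*√2 ≈ -179.0 - 288.5*I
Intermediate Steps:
r(S, M) = 1 + M (r(S, M) = 1*(1 + M) = 1 + M)
L = -179 (L = -88 - 91*(7 - 1*6) = -88 - 91*(7 - 6) = -88 - 91*1 = -88 - 91 = -179)
L - (r(9, -5) + 55)*√(6 - 38) = -179 - ((1 - 5) + 55)*√(6 - 38) = -179 - (-4 + 55)*√(-32) = -179 - 51*4*I*√2 = -179 - 204*I*√2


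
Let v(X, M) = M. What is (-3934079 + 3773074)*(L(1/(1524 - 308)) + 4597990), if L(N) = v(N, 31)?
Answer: -740304371105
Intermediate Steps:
L(N) = 31
(-3934079 + 3773074)*(L(1/(1524 - 308)) + 4597990) = (-3934079 + 3773074)*(31 + 4597990) = -161005*4598021 = -740304371105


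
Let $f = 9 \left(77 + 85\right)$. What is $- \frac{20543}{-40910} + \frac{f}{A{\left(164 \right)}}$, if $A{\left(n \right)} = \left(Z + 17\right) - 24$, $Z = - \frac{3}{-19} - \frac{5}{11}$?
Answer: $- \frac{2486969789}{12477550} \approx -199.32$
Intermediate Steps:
$Z = - \frac{62}{209}$ ($Z = \left(-3\right) \left(- \frac{1}{19}\right) - \frac{5}{11} = \frac{3}{19} - \frac{5}{11} = - \frac{62}{209} \approx -0.29665$)
$A{\left(n \right)} = - \frac{1525}{209}$ ($A{\left(n \right)} = \left(- \frac{62}{209} + 17\right) - 24 = \frac{3491}{209} - 24 = - \frac{1525}{209}$)
$f = 1458$ ($f = 9 \cdot 162 = 1458$)
$- \frac{20543}{-40910} + \frac{f}{A{\left(164 \right)}} = - \frac{20543}{-40910} + \frac{1458}{- \frac{1525}{209}} = \left(-20543\right) \left(- \frac{1}{40910}\right) + 1458 \left(- \frac{209}{1525}\right) = \frac{20543}{40910} - \frac{304722}{1525} = - \frac{2486969789}{12477550}$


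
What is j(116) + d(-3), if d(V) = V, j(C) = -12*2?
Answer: -27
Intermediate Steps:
j(C) = -24
j(116) + d(-3) = -24 - 3 = -27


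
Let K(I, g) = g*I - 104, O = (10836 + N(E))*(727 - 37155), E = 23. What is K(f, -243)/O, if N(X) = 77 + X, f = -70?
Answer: -8453/199188304 ≈ -4.2437e-5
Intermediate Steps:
O = -398376608 (O = (10836 + (77 + 23))*(727 - 37155) = (10836 + 100)*(-36428) = 10936*(-36428) = -398376608)
K(I, g) = -104 + I*g (K(I, g) = I*g - 104 = -104 + I*g)
K(f, -243)/O = (-104 - 70*(-243))/(-398376608) = (-104 + 17010)*(-1/398376608) = 16906*(-1/398376608) = -8453/199188304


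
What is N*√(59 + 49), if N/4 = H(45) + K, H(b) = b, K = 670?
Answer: 17160*√3 ≈ 29722.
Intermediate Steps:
N = 2860 (N = 4*(45 + 670) = 4*715 = 2860)
N*√(59 + 49) = 2860*√(59 + 49) = 2860*√108 = 2860*(6*√3) = 17160*√3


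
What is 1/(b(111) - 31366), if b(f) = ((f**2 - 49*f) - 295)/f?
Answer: -111/3475039 ≈ -3.1942e-5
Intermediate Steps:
b(f) = (-295 + f**2 - 49*f)/f
1/(b(111) - 31366) = 1/((-49 + 111 - 295/111) - 31366) = 1/(6587/111 - 31366) = 1/(-3475039/111) = -111/3475039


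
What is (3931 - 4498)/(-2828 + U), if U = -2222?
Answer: 567/5050 ≈ 0.11228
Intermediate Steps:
(3931 - 4498)/(-2828 + U) = (3931 - 4498)/(-2828 - 2222) = -567/(-5050) = -567*(-1/5050) = 567/5050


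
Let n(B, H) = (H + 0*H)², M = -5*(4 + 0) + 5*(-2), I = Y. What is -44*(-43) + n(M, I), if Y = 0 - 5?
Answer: 1917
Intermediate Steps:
Y = -5
I = -5
M = -30 (M = -5*4 - 10 = -20 - 10 = -30)
n(B, H) = H² (n(B, H) = (H + 0)² = H²)
-44*(-43) + n(M, I) = -44*(-43) + (-5)² = 1892 + 25 = 1917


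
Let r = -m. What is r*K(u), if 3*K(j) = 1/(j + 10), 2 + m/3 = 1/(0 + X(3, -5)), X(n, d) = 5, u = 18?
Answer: 9/140 ≈ 0.064286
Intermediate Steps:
m = -27/5 (m = -6 + 3/(0 + 5) = -6 + 3/5 = -6 + 3*(⅕) = -6 + ⅗ = -27/5 ≈ -5.4000)
K(j) = 1/(3*(10 + j)) (K(j) = 1/(3*(j + 10)) = 1/(3*(10 + j)))
r = 27/5 (r = -1*(-27/5) = 27/5 ≈ 5.4000)
r*K(u) = 27*(1/(3*(10 + 18)))/5 = 27*((⅓)/28)/5 = 27*((⅓)*(1/28))/5 = (27/5)*(1/84) = 9/140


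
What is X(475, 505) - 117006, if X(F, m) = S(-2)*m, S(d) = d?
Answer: -118016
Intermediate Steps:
X(F, m) = -2*m
X(475, 505) - 117006 = -2*505 - 117006 = -1010 - 117006 = -118016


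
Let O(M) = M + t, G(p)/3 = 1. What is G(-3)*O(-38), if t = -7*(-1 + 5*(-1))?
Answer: 12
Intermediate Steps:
G(p) = 3 (G(p) = 3*1 = 3)
t = 42 (t = -7*(-1 - 5) = -7*(-6) = 42)
O(M) = 42 + M (O(M) = M + 42 = 42 + M)
G(-3)*O(-38) = 3*(42 - 38) = 3*4 = 12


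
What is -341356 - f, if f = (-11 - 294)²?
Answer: -434381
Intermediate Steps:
f = 93025 (f = (-305)² = 93025)
-341356 - f = -341356 - 1*93025 = -341356 - 93025 = -434381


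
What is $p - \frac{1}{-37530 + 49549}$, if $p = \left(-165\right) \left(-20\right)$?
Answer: $\frac{39662699}{12019} \approx 3300.0$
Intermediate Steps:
$p = 3300$
$p - \frac{1}{-37530 + 49549} = 3300 - \frac{1}{-37530 + 49549} = 3300 - \frac{1}{12019} = \frac{39662699}{12019}$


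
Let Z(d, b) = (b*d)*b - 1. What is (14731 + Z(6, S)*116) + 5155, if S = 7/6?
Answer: 62152/3 ≈ 20717.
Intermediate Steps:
S = 7/6 (S = 7*(1/6) = 7/6 ≈ 1.1667)
Z(d, b) = -1 + d*b**2 (Z(d, b) = d*b**2 - 1 = -1 + d*b**2)
(14731 + Z(6, S)*116) + 5155 = (14731 + (-1 + 6*(7/6)**2)*116) + 5155 = (14731 + (-1 + 6*(49/36))*116) + 5155 = (14731 + (-1 + 49/6)*116) + 5155 = (14731 + (43/6)*116) + 5155 = (14731 + 2494/3) + 5155 = 46687/3 + 5155 = 62152/3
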